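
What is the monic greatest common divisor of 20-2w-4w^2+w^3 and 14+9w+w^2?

2+w

By polynomial division,
  w^3-4w^2-2w+20 = (w-13)(w^2+9w+14) + (101w+202)
  w^2+9w+14 = ((1/101)w+7/101)(101w+202) + (0)
Last nonzero remainder: 101w+202. Dividing through by 101 gives the monic gcd w+2.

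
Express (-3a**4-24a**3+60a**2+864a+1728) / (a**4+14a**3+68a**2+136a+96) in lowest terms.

(-3a**2+6a+72)/(a**2+4a+4)

Repeated division with remainder:
  -3a**4-24a**3+60a**2+864a+1728 = (-3)(a**4+14a**3+68a**2+136a+96) + (18a**3+264a**2+1272a+2016)
  a**4+14a**3+68a**2+136a+96 = ((1/18)a-1/27)(18a**3+264a**2+1272a+2016) + ((64/9)a**2+(640/9)a+512/3)
  18a**3+264a**2+1272a+2016 = ((81/32)a+189/16)((64/9)a**2+(640/9)a+512/3) + (0)
Last nonzero remainder: (64/9)a**2+(640/9)a+512/3. Dividing through by 64/9 gives the monic gcd a**2+10a+24.
Cancel a**2+10a+24 from numerator and denominator to get the reduced form.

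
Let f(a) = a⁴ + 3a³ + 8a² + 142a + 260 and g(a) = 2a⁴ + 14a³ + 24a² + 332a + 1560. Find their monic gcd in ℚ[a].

a³ + a² + 6a + 130

By polynomial division,
  a⁴ + 3a³ + 8a² + 142a + 260 = (1/2)(2a⁴ + 14a³ + 24a² + 332a + 1560) + (−4a³ − 4a² − 24a − 520)
  2a⁴ + 14a³ + 24a² + 332a + 1560 = (−(1/2)a − 3)(−4a³ − 4a² − 24a − 520) + (0)
Last nonzero remainder: −4a³ − 4a² − 24a − 520. Dividing through by −4 gives the monic gcd a³ + a² + 6a + 130.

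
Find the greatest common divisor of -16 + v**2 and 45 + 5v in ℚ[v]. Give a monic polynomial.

1

By polynomial division,
  v**2 - 16 = ((1/5)v - 9/5)(5v + 45) + (65)
  5v + 45 = ((1/13)v + 9/13)(65) + (0)
The last nonzero remainder is the constant 65, so the polynomials are coprime and gcd = 1.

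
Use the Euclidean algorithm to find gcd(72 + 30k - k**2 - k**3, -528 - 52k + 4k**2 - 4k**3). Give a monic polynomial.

By polynomial division,
  -k**3 - k**2 + 30k + 72 = (1/4)(-4k**3 + 4k**2 - 52k - 528) + (-2k**2 + 43k + 204)
  -4k**3 + 4k**2 - 52k - 528 = (2k + 41)(-2k**2 + 43k + 204) + (-2223k - 8892)
  -2k**2 + 43k + 204 = ((2/2223)k - 17/741)(-2223k - 8892) + (0)
Last nonzero remainder: -2223k - 8892. Dividing through by -2223 gives the monic gcd k + 4.

4 + k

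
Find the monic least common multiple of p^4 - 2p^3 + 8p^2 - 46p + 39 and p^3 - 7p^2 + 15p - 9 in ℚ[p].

p^5 - 5p^4 + 14p^3 - 70p^2 + 177p - 117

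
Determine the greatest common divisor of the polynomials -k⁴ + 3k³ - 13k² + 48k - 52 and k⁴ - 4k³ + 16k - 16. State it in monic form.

k² - 4k + 4

Euclidean algorithm in ℚ[k]:
  -k⁴ + 3k³ - 13k² + 48k - 52 = (-1)(k⁴ - 4k³ + 16k - 16) + (-k³ - 13k² + 64k - 68)
  k⁴ - 4k³ + 16k - 16 = (-k + 17)(-k³ - 13k² + 64k - 68) + (285k² - 1140k + 1140)
  -k³ - 13k² + 64k - 68 = (-(1/285)k - 17/285)(285k² - 1140k + 1140) + (0)
Last nonzero remainder: 285k² - 1140k + 1140. Dividing through by 285 gives the monic gcd k² - 4k + 4.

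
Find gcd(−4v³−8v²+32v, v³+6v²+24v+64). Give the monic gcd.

v+4

By polynomial division,
  −4v³−8v²+32v = (−4)(v³+6v²+24v+64) + (16v²+128v+256)
  v³+6v²+24v+64 = ((1/16)v−1/8)(16v²+128v+256) + (24v+96)
  16v²+128v+256 = ((2/3)v+8/3)(24v+96) + (0)
Last nonzero remainder: 24v+96. Dividing through by 24 gives the monic gcd v+4.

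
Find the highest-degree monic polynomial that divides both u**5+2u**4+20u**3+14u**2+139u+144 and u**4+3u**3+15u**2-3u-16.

u**3+4u**2+19u+16

Euclidean algorithm in ℚ[u]:
  u**5+2u**4+20u**3+14u**2+139u+144 = (u-1)(u**4+3u**3+15u**2-3u-16) + (8u**3+32u**2+152u+128)
  u**4+3u**3+15u**2-3u-16 = ((1/8)u-1/8)(8u**3+32u**2+152u+128) + (0)
Last nonzero remainder: 8u**3+32u**2+152u+128. Dividing through by 8 gives the monic gcd u**3+4u**2+19u+16.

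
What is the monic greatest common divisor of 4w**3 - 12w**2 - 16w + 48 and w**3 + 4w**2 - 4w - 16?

w**2 - 4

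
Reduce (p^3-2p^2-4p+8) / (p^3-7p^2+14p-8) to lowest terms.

By polynomial division,
  p^3-2p^2-4p+8 = (p^3-7p^2+14p-8) + (5p^2-18p+16)
  p^3-7p^2+14p-8 = ((1/5)p-17/25)(5p^2-18p+16) + (-(36/25)p+72/25)
  5p^2-18p+16 = (-(125/36)p+50/9)(-(36/25)p+72/25) + (0)
Last nonzero remainder: -(36/25)p+72/25. Dividing through by -36/25 gives the monic gcd p-2.
Cancel p-2 from numerator and denominator to get the reduced form.

(p^2-4)/(p^2-5p+4)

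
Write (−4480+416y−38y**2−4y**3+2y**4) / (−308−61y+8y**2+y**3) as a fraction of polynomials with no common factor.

(640+32y+10y**2+2y**3)/(44+15y+y**2)

Repeated division with remainder:
  2y**4−4y**3−38y**2+416y−4480 = (2y−20)(y**3+8y**2−61y−308) + (244y**2−188y−10640)
  y**3+8y**2−61y−308 = ((1/244)y+535/14884)(244y**2−188y−10640) + (−(39576/3721)y+277032/3721)
  244y**2−188y−10640 = (−(226981/9894)y−706990/4947)(−(39576/3721)y+277032/3721) + (0)
Last nonzero remainder: −(39576/3721)y+277032/3721. Dividing through by −39576/3721 gives the monic gcd y−7.
Cancel y−7 from numerator and denominator to get the reduced form.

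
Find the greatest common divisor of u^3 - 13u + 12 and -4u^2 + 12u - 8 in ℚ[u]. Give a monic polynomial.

Repeated division with remainder:
  u^3 - 13u + 12 = (-(1/4)u - 3/4)(-4u^2 + 12u - 8) + (-6u + 6)
  -4u^2 + 12u - 8 = ((2/3)u - 4/3)(-6u + 6) + (0)
Last nonzero remainder: -6u + 6. Dividing through by -6 gives the monic gcd u - 1.

u - 1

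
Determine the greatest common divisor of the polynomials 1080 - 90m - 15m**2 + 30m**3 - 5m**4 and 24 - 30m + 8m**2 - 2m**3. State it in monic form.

Repeated division with remainder:
  -5m**4 + 30m**3 - 15m**2 - 90m + 1080 = ((5/2)m - 5)(-2m**3 + 8m**2 - 30m + 24) + (100m**2 - 300m + 1200)
  -2m**3 + 8m**2 - 30m + 24 = (-(1/50)m + 1/50)(100m**2 - 300m + 1200) + (0)
Last nonzero remainder: 100m**2 - 300m + 1200. Dividing through by 100 gives the monic gcd m**2 - 3m + 12.

12 - 3m + m**2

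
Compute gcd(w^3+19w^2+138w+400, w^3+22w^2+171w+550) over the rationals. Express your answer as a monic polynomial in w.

Repeated division with remainder:
  w^3+19w^2+138w+400 = (w^3+22w^2+171w+550) + (-3w^2-33w-150)
  w^3+22w^2+171w+550 = (-(1/3)w-11/3)(-3w^2-33w-150) + (0)
Last nonzero remainder: -3w^2-33w-150. Dividing through by -3 gives the monic gcd w^2+11w+50.

w^2+11w+50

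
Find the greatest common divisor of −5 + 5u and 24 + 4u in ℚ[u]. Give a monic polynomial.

1

By polynomial division,
  5u − 5 = (5/4)(4u + 24) + (−35)
  4u + 24 = (−(4/35)u − 24/35)(−35) + (0)
The last nonzero remainder is the constant −35, so the polynomials are coprime and gcd = 1.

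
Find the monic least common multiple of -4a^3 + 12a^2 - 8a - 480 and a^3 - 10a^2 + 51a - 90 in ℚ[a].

a^4 - 6a^3 + 11a^2 + 114a - 360

Euclidean algorithm in ℚ[a]:
  -4a^3 + 12a^2 - 8a - 480 = (-4)(a^3 - 10a^2 + 51a - 90) + (-28a^2 + 196a - 840)
  a^3 - 10a^2 + 51a - 90 = (-(1/28)a + 3/28)(-28a^2 + 196a - 840) + (0)
Last nonzero remainder: -28a^2 + 196a - 840. Dividing through by -28 gives the monic gcd a^2 - 7a + 30.
Then lcm(f, g) = f·g / gcd(f, g); expanding and making the result monic gives the answer.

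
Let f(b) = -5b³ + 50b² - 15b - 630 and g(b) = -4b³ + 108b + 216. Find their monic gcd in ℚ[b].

b² - 3b - 18

Apply the Euclidean algorithm:
  -5b³ + 50b² - 15b - 630 = (5/4)(-4b³ + 108b + 216) + (50b² - 150b - 900)
  -4b³ + 108b + 216 = (-(2/25)b - 6/25)(50b² - 150b - 900) + (0)
Last nonzero remainder: 50b² - 150b - 900. Dividing through by 50 gives the monic gcd b² - 3b - 18.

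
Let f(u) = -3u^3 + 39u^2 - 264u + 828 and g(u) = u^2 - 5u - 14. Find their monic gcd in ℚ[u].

1

By polynomial division,
  -3u^3 + 39u^2 - 264u + 828 = (-3u + 24)(u^2 - 5u - 14) + (-186u + 1164)
  u^2 - 5u - 14 = (-(1/186)u - 13/1922)(-186u + 1164) + (-5888/961)
  -186u + 1164 = ((89373/2944)u - 279651/1472)(-5888/961) + (0)
The last nonzero remainder is the constant -5888/961, so the polynomials are coprime and gcd = 1.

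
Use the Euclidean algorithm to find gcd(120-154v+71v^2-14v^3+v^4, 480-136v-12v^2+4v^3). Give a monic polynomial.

Apply the Euclidean algorithm:
  v^4-14v^3+71v^2-154v+120 = ((1/4)v-11/4)(4v^3-12v^2-136v+480) + (72v^2-648v+1440)
  4v^3-12v^2-136v+480 = ((1/18)v+1/3)(72v^2-648v+1440) + (0)
Last nonzero remainder: 72v^2-648v+1440. Dividing through by 72 gives the monic gcd v^2-9v+20.

20-9v+v^2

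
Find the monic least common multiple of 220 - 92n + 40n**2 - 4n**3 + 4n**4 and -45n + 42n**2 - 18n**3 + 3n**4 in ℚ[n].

-165n + 124n**2 - 53n**3 + 13n**4 - 4n**5 + n**6

Apply the Euclidean algorithm:
  4n**4 - 4n**3 + 40n**2 - 92n + 220 = (4/3)(3n**4 - 18n**3 + 42n**2 - 45n) + (20n**3 - 16n**2 - 32n + 220)
  3n**4 - 18n**3 + 42n**2 - 45n = ((3/20)n - 39/50)(20n**3 - 16n**2 - 32n + 220) + ((858/25)n**2 - (2574/25)n + 858/5)
  20n**3 - 16n**2 - 32n + 220 = ((250/429)n + 50/39)((858/25)n**2 - (2574/25)n + 858/5) + (0)
Last nonzero remainder: (858/25)n**2 - (2574/25)n + 858/5. Dividing through by 858/25 gives the monic gcd n**2 - 3n + 5.
Then lcm(f, g) = f·g / gcd(f, g); expanding and making the result monic gives the answer.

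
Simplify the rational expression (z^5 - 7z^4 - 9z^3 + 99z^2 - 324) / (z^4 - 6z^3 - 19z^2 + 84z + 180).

(z^2 - 6z + 9)/(z - 5)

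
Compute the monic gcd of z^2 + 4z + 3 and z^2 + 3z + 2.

z + 1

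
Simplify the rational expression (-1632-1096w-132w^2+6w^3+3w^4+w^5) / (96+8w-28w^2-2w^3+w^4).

(34+3w+w^2)/(-2+w)

By polynomial division,
  w^5+3w^4+6w^3-132w^2-1096w-1632 = (w+5)(w^4-2w^3-28w^2+8w+96) + (44w^3-1232w-2112)
  w^4-2w^3-28w^2+8w+96 = ((1/44)w-1/22)(44w^3-1232w-2112) + (0)
Last nonzero remainder: 44w^3-1232w-2112. Dividing through by 44 gives the monic gcd w^3-28w-48.
Cancel w^3-28w-48 from numerator and denominator to get the reduced form.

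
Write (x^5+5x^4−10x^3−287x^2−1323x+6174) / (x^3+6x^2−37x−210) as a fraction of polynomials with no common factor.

(x^3+4x^2+28x−147)/(x+5)

Apply the Euclidean algorithm:
  x^5+5x^4−10x^3−287x^2−1323x+6174 = (x^2−x+33)(x^3+6x^2−37x−210) + (−312x^2−312x+13104)
  x^3+6x^2−37x−210 = (−(1/312)x−5/312)(−312x^2−312x+13104) + (0)
Last nonzero remainder: −312x^2−312x+13104. Dividing through by −312 gives the monic gcd x^2+x−42.
Cancel x^2+x−42 from numerator and denominator to get the reduced form.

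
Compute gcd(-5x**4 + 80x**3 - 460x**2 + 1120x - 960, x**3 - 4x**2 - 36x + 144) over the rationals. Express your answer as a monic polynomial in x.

x**2 - 10x + 24

Euclidean algorithm in ℚ[x]:
  -5x**4 + 80x**3 - 460x**2 + 1120x - 960 = (-5x + 60)(x**3 - 4x**2 - 36x + 144) + (-400x**2 + 4000x - 9600)
  x**3 - 4x**2 - 36x + 144 = (-(1/400)x - 3/200)(-400x**2 + 4000x - 9600) + (0)
Last nonzero remainder: -400x**2 + 4000x - 9600. Dividing through by -400 gives the monic gcd x**2 - 10x + 24.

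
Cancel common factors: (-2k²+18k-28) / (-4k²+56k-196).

Repeated division with remainder:
  -2k²+18k-28 = (1/2)(-4k²+56k-196) + (-10k+70)
  -4k²+56k-196 = ((2/5)k-14/5)(-10k+70) + (0)
Last nonzero remainder: -10k+70. Dividing through by -10 gives the monic gcd k-7.
Cancel k-7 from numerator and denominator to get the reduced form.

(k-2)/(2k-14)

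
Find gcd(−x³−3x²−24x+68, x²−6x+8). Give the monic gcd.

x−2

Apply the Euclidean algorithm:
  −x³−3x²−24x+68 = (−x−9)(x²−6x+8) + (−70x+140)
  x²−6x+8 = (−(1/70)x+2/35)(−70x+140) + (0)
Last nonzero remainder: −70x+140. Dividing through by −70 gives the monic gcd x−2.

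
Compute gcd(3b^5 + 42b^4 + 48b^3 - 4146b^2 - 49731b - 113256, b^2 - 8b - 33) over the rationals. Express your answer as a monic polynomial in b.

b^2 - 8b - 33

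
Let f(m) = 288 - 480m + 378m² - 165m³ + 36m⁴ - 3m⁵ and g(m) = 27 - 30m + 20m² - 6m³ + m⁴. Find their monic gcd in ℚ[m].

Euclidean algorithm in ℚ[m]:
  -3m⁵ + 36m⁴ - 165m³ + 378m² - 480m + 288 = (-3m + 18)(m⁴ - 6m³ + 20m² - 30m + 27) + (3m³ - 72m² + 141m - 198)
  m⁴ - 6m³ + 20m² - 30m + 27 = ((1/3)m + 6)(3m³ - 72m² + 141m - 198) + (405m² - 810m + 1215)
  3m³ - 72m² + 141m - 198 = ((1/135)m - 22/135)(405m² - 810m + 1215) + (0)
Last nonzero remainder: 405m² - 810m + 1215. Dividing through by 405 gives the monic gcd m² - 2m + 3.

3 - 2m + m²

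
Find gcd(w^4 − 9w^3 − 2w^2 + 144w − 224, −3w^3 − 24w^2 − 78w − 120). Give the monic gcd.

Euclidean algorithm in ℚ[w]:
  w^4 − 9w^3 − 2w^2 + 144w − 224 = (−(1/3)w + 17/3)(−3w^3 − 24w^2 − 78w − 120) + (108w^2 + 546w + 456)
  −3w^3 − 24w^2 − 78w − 120 = (−(1/36)w − 53/648)(108w^2 + 546w + 456) + (−(2233/108)w − 2233/27)
  108w^2 + 546w + 456 = (−(11664/2233)w − 12312/2233)(−(2233/108)w − 2233/27) + (0)
Last nonzero remainder: −(2233/108)w − 2233/27. Dividing through by −2233/108 gives the monic gcd w + 4.

w + 4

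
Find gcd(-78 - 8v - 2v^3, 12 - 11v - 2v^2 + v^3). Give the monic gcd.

Euclidean algorithm in ℚ[v]:
  -2v^3 - 8v - 78 = (-2)(v^3 - 2v^2 - 11v + 12) + (-4v^2 - 30v - 54)
  v^3 - 2v^2 - 11v + 12 = (-(1/4)v + 19/8)(-4v^2 - 30v - 54) + ((187/4)v + 561/4)
  -4v^2 - 30v - 54 = (-(16/187)v - 72/187)((187/4)v + 561/4) + (0)
Last nonzero remainder: (187/4)v + 561/4. Dividing through by 187/4 gives the monic gcd v + 3.

3 + v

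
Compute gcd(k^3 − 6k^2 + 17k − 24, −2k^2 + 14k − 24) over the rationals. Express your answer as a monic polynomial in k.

Apply the Euclidean algorithm:
  k^3 − 6k^2 + 17k − 24 = (−(1/2)k − 1/2)(−2k^2 + 14k − 24) + (12k − 36)
  −2k^2 + 14k − 24 = (−(1/6)k + 2/3)(12k − 36) + (0)
Last nonzero remainder: 12k − 36. Dividing through by 12 gives the monic gcd k − 3.

k − 3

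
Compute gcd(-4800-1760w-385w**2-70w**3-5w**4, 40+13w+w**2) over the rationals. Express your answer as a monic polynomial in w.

40+13w+w**2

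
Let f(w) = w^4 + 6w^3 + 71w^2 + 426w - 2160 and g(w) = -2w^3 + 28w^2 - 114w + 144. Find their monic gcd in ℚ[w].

w - 3

By polynomial division,
  w^4 + 6w^3 + 71w^2 + 426w - 2160 = (-(1/2)w - 10)(-2w^3 + 28w^2 - 114w + 144) + (294w^2 - 642w - 720)
  -2w^3 + 28w^2 - 114w + 144 = (-(1/147)w + 193/2401)(294w^2 - 642w - 720) + (-(161568/2401)w + 484704/2401)
  294w^2 - 642w - 720 = (-(117649/26928)w - 12005/3366)(-(161568/2401)w + 484704/2401) + (0)
Last nonzero remainder: -(161568/2401)w + 484704/2401. Dividing through by -161568/2401 gives the monic gcd w - 3.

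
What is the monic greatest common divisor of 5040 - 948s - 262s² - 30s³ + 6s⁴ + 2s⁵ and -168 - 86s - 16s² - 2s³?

28 + 5s + s²

Apply the Euclidean algorithm:
  2s⁵ + 6s⁴ - 30s³ - 262s² - 948s + 5040 = (-s² + 5s + 18)(-2s³ - 16s² - 86s - 168) + (288s² + 1440s + 8064)
  -2s³ - 16s² - 86s - 168 = (-(1/144)s - 1/48)(288s² + 1440s + 8064) + (0)
Last nonzero remainder: 288s² + 1440s + 8064. Dividing through by 288 gives the monic gcd s² + 5s + 28.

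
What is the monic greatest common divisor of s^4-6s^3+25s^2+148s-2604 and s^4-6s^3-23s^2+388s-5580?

Euclidean algorithm in ℚ[s]:
  s^4-6s^3+25s^2+148s-2604 = (s^4-6s^3-23s^2+388s-5580) + (48s^2-240s+2976)
  s^4-6s^3-23s^2+388s-5580 = ((1/48)s^2-(1/48)s-15/8)(48s^2-240s+2976) + (0)
Last nonzero remainder: 48s^2-240s+2976. Dividing through by 48 gives the monic gcd s^2-5s+62.

s^2-5s+62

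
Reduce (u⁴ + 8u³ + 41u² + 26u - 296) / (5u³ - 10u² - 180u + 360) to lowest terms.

Euclidean algorithm in ℚ[u]:
  u⁴ + 8u³ + 41u² + 26u - 296 = ((1/5)u + 2)(5u³ - 10u² - 180u + 360) + (97u² + 314u - 1016)
  5u³ - 10u² - 180u + 360 = ((5/97)u - 2540/9409)(97u² + 314u - 1016) + (-(403300/9409)u + 806600/9409)
  97u² + 314u - 1016 = (-(912673/403300)u - 1194943/100825)(-(403300/9409)u + 806600/9409) + (0)
Last nonzero remainder: -(403300/9409)u + 806600/9409. Dividing through by -403300/9409 gives the monic gcd u - 2.
Cancel u - 2 from numerator and denominator to get the reduced form.

(u³ + 10u² + 61u + 148)/(5u² - 180)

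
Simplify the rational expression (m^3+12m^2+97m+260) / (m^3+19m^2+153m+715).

(m+4)/(m+11)

Euclidean algorithm in ℚ[m]:
  m^3+12m^2+97m+260 = (m^3+19m^2+153m+715) + (-7m^2-56m-455)
  m^3+19m^2+153m+715 = (-(1/7)m-11/7)(-7m^2-56m-455) + (0)
Last nonzero remainder: -7m^2-56m-455. Dividing through by -7 gives the monic gcd m^2+8m+65.
Cancel m^2+8m+65 from numerator and denominator to get the reduced form.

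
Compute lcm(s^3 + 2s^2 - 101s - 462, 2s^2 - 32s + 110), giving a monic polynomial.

s^4 - 3s^3 - 111s^2 + 43s + 2310

Euclidean algorithm in ℚ[s]:
  s^3 + 2s^2 - 101s - 462 = ((1/2)s + 9)(2s^2 - 32s + 110) + (132s - 1452)
  2s^2 - 32s + 110 = ((1/66)s - 5/66)(132s - 1452) + (0)
Last nonzero remainder: 132s - 1452. Dividing through by 132 gives the monic gcd s - 11.
Then lcm(f, g) = f·g / gcd(f, g); expanding and making the result monic gives the answer.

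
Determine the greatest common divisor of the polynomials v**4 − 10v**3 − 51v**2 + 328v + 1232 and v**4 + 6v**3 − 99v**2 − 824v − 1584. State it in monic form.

Repeated division with remainder:
  v**4 − 10v**3 − 51v**2 + 328v + 1232 = (v**4 + 6v**3 − 99v**2 − 824v − 1584) + (−16v**3 + 48v**2 + 1152v + 2816)
  v**4 + 6v**3 − 99v**2 − 824v − 1584 = (−(1/16)v − 9/16)(−16v**3 + 48v**2 + 1152v + 2816) + (0)
Last nonzero remainder: −16v**3 + 48v**2 + 1152v + 2816. Dividing through by −16 gives the monic gcd v**3 − 3v**2 − 72v − 176.

v**3 − 3v**2 − 72v − 176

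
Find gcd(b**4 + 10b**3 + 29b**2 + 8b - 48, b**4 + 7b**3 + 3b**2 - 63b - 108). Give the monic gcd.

b**2 + 7b + 12

By polynomial division,
  b**4 + 10b**3 + 29b**2 + 8b - 48 = (b**4 + 7b**3 + 3b**2 - 63b - 108) + (3b**3 + 26b**2 + 71b + 60)
  b**4 + 7b**3 + 3b**2 - 63b - 108 = ((1/3)b - 5/9)(3b**3 + 26b**2 + 71b + 60) + (-(56/9)b**2 - (392/9)b - 224/3)
  3b**3 + 26b**2 + 71b + 60 = (-(27/56)b - 45/56)(-(56/9)b**2 - (392/9)b - 224/3) + (0)
Last nonzero remainder: -(56/9)b**2 - (392/9)b - 224/3. Dividing through by -56/9 gives the monic gcd b**2 + 7b + 12.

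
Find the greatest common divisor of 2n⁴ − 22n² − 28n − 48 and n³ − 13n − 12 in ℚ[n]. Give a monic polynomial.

n² − n − 12

Euclidean algorithm in ℚ[n]:
  2n⁴ − 22n² − 28n − 48 = (2n)(n³ − 13n − 12) + (4n² − 4n − 48)
  n³ − 13n − 12 = ((1/4)n + 1/4)(4n² − 4n − 48) + (0)
Last nonzero remainder: 4n² − 4n − 48. Dividing through by 4 gives the monic gcd n² − n − 12.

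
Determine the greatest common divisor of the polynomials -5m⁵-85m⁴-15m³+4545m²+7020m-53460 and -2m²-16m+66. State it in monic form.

Euclidean algorithm in ℚ[m]:
  -5m⁵-85m⁴-15m³+4545m²+7020m-53460 = ((5/2)m³+(45/2)m²-90m-810)(-2m²-16m+66) + (0)
Last nonzero remainder: -2m²-16m+66. Dividing through by -2 gives the monic gcd m²+8m-33.

m²+8m-33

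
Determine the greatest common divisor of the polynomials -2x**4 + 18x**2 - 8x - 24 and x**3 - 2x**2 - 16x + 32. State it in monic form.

Euclidean algorithm in ℚ[x]:
  -2x**4 + 18x**2 - 8x - 24 = (-2x - 4)(x**3 - 2x**2 - 16x + 32) + (-22x**2 - 8x + 104)
  x**3 - 2x**2 - 16x + 32 = (-(1/22)x + 13/121)(-22x**2 - 8x + 104) + (-(1260/121)x + 2520/121)
  -22x**2 - 8x + 104 = ((1331/630)x + 1573/315)(-(1260/121)x + 2520/121) + (0)
Last nonzero remainder: -(1260/121)x + 2520/121. Dividing through by -1260/121 gives the monic gcd x - 2.

x - 2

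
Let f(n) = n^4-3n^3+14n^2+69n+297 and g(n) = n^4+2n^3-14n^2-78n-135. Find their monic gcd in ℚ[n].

n^2+4n+9

Euclidean algorithm in ℚ[n]:
  n^4-3n^3+14n^2+69n+297 = (n^4+2n^3-14n^2-78n-135) + (-5n^3+28n^2+147n+432)
  n^4+2n^3-14n^2-78n-135 = (-(1/5)n-38/25)(-5n^3+28n^2+147n+432) + ((1449/25)n^2+(5796/25)n+13041/25)
  -5n^3+28n^2+147n+432 = (-(125/1449)n+400/483)((1449/25)n^2+(5796/25)n+13041/25) + (0)
Last nonzero remainder: (1449/25)n^2+(5796/25)n+13041/25. Dividing through by 1449/25 gives the monic gcd n^2+4n+9.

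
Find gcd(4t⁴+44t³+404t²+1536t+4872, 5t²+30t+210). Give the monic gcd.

t²+6t+42

Euclidean algorithm in ℚ[t]:
  4t⁴+44t³+404t²+1536t+4872 = ((4/5)t²+4t+116/5)(5t²+30t+210) + (0)
Last nonzero remainder: 5t²+30t+210. Dividing through by 5 gives the monic gcd t²+6t+42.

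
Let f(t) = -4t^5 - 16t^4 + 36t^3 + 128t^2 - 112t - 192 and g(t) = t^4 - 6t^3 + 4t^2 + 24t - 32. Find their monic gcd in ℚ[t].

t^2 - 4t + 4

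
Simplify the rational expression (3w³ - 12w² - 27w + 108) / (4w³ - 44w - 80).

(3w² - 27)/(4w² + 16w + 20)

Apply the Euclidean algorithm:
  3w³ - 12w² - 27w + 108 = (3/4)(4w³ - 44w - 80) + (-12w² + 6w + 168)
  4w³ - 44w - 80 = (-(1/3)w - 1/6)(-12w² + 6w + 168) + (13w - 52)
  -12w² + 6w + 168 = (-(12/13)w - 42/13)(13w - 52) + (0)
Last nonzero remainder: 13w - 52. Dividing through by 13 gives the monic gcd w - 4.
Cancel w - 4 from numerator and denominator to get the reduced form.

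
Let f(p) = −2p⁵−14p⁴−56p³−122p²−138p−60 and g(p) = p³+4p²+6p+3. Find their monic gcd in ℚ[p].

p³+4p²+6p+3

Apply the Euclidean algorithm:
  −2p⁵−14p⁴−56p³−122p²−138p−60 = (−2p²−6p−20)(p³+4p²+6p+3) + (0)
The last nonzero remainder p³+4p²+6p+3 is already monic.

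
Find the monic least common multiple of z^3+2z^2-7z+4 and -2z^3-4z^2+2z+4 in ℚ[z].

z^5+5z^4+z^3-13z^2-2z+8

By polynomial division,
  z^3+2z^2-7z+4 = (-1/2)(-2z^3-4z^2+2z+4) + (-6z+6)
  -2z^3-4z^2+2z+4 = ((1/3)z^2+z+2/3)(-6z+6) + (0)
Last nonzero remainder: -6z+6. Dividing through by -6 gives the monic gcd z-1.
Then lcm(f, g) = f·g / gcd(f, g); expanding and making the result monic gives the answer.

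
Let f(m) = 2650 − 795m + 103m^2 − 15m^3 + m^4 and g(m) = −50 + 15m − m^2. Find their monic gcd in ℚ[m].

50 − 15m + m^2

By polynomial division,
  m^4 − 15m^3 + 103m^2 − 795m + 2650 = (−m^2 − 53)(−m^2 + 15m − 50) + (0)
Last nonzero remainder: −m^2 + 15m − 50. Dividing through by −1 gives the monic gcd m^2 − 15m + 50.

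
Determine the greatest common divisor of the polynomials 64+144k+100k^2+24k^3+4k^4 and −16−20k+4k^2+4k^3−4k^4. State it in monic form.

Apply the Euclidean algorithm:
  4k^4+24k^3+100k^2+144k+64 = (−1)(−4k^4+4k^3+4k^2−20k−16) + (28k^3+104k^2+124k+48)
  −4k^4+4k^3+4k^2−20k−16 = (−(1/7)k+33/49)(28k^3+104k^2+124k+48) + (−(2368/49)k^2−(4736/49)k−2368/49)
  28k^3+104k^2+124k+48 = (−(343/592)k−147/148)(−(2368/49)k^2−(4736/49)k−2368/49) + (0)
Last nonzero remainder: −(2368/49)k^2−(4736/49)k−2368/49. Dividing through by −2368/49 gives the monic gcd k^2+2k+1.

1+2k+k^2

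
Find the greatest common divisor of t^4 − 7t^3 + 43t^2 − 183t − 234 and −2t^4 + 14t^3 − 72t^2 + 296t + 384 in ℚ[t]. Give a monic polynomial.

t^2 − 5t − 6

By polynomial division,
  t^4 − 7t^3 + 43t^2 − 183t − 234 = (−1/2)(−2t^4 + 14t^3 − 72t^2 + 296t + 384) + (7t^2 − 35t − 42)
  −2t^4 + 14t^3 − 72t^2 + 296t + 384 = (−(2/7)t^2 + (4/7)t − 64/7)(7t^2 − 35t − 42) + (0)
Last nonzero remainder: 7t^2 − 35t − 42. Dividing through by 7 gives the monic gcd t^2 − 5t − 6.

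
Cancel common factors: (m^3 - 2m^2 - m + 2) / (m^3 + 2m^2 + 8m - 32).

(m^2 - 1)/(m^2 + 4m + 16)

Repeated division with remainder:
  m^3 - 2m^2 - m + 2 = (m^3 + 2m^2 + 8m - 32) + (-4m^2 - 9m + 34)
  m^3 + 2m^2 + 8m - 32 = (-(1/4)m + 1/16)(-4m^2 - 9m + 34) + ((273/16)m - 273/8)
  -4m^2 - 9m + 34 = (-(64/273)m - 272/273)((273/16)m - 273/8) + (0)
Last nonzero remainder: (273/16)m - 273/8. Dividing through by 273/16 gives the monic gcd m - 2.
Cancel m - 2 from numerator and denominator to get the reduced form.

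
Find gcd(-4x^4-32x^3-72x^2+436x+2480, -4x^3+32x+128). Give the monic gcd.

x-4

Apply the Euclidean algorithm:
  -4x^4-32x^3-72x^2+436x+2480 = (x+8)(-4x^3+32x+128) + (-104x^2+52x+1456)
  -4x^3+32x+128 = ((1/26)x+1/52)(-104x^2+52x+1456) + (-25x+100)
  -104x^2+52x+1456 = ((104/25)x+364/25)(-25x+100) + (0)
Last nonzero remainder: -25x+100. Dividing through by -25 gives the monic gcd x-4.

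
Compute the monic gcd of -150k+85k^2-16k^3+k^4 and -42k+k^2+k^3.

By polynomial division,
  k^4-16k^3+85k^2-150k = (k-17)(k^3+k^2-42k) + (144k^2-864k)
  k^3+k^2-42k = ((1/144)k+7/144)(144k^2-864k) + (0)
Last nonzero remainder: 144k^2-864k. Dividing through by 144 gives the monic gcd k^2-6k.

-6k+k^2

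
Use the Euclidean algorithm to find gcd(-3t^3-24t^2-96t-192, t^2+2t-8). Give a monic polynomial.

Repeated division with remainder:
  -3t^3-24t^2-96t-192 = (-3t-18)(t^2+2t-8) + (-84t-336)
  t^2+2t-8 = (-(1/84)t+1/42)(-84t-336) + (0)
Last nonzero remainder: -84t-336. Dividing through by -84 gives the monic gcd t+4.

t+4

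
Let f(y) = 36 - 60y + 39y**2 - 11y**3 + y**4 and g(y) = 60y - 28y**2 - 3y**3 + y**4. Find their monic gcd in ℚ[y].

Apply the Euclidean algorithm:
  y**4 - 11y**3 + 39y**2 - 60y + 36 = (y**4 - 3y**3 - 28y**2 + 60y) + (-8y**3 + 67y**2 - 120y + 36)
  y**4 - 3y**3 - 28y**2 + 60y = (-(1/8)y - 43/64)(-8y**3 + 67y**2 - 120y + 36) + ((129/64)y**2 - (129/8)y + 387/16)
  -8y**3 + 67y**2 - 120y + 36 = (-(512/129)y + 64/43)((129/64)y**2 - (129/8)y + 387/16) + (0)
Last nonzero remainder: (129/64)y**2 - (129/8)y + 387/16. Dividing through by 129/64 gives the monic gcd y**2 - 8y + 12.

12 - 8y + y**2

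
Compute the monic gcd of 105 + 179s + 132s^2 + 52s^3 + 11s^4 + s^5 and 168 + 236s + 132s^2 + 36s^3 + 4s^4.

21 + 19s + 7s^2 + s^3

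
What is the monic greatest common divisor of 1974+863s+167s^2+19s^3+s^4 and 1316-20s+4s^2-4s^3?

47+6s+s^2

Repeated division with remainder:
  s^4+19s^3+167s^2+863s+1974 = (-(1/4)s-5)(-4s^3+4s^2-20s+1316) + (182s^2+1092s+8554)
  -4s^3+4s^2-20s+1316 = (-(2/91)s+2/13)(182s^2+1092s+8554) + (0)
Last nonzero remainder: 182s^2+1092s+8554. Dividing through by 182 gives the monic gcd s^2+6s+47.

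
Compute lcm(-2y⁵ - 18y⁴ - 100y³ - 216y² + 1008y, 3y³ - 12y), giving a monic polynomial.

y⁶ + 11y⁵ + 68y⁴ + 208y³ - 288y² - 1008y

Apply the Euclidean algorithm:
  -2y⁵ - 18y⁴ - 100y³ - 216y² + 1008y = (-(2/3)y² - 6y - 36)(3y³ - 12y) + (-288y² + 576y)
  3y³ - 12y = (-(1/96)y - 1/48)(-288y² + 576y) + (0)
Last nonzero remainder: -288y² + 576y. Dividing through by -288 gives the monic gcd y² - 2y.
Then lcm(f, g) = f·g / gcd(f, g); expanding and making the result monic gives the answer.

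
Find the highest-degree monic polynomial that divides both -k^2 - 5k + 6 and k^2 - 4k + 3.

k - 1

Apply the Euclidean algorithm:
  -k^2 - 5k + 6 = (-1)(k^2 - 4k + 3) + (-9k + 9)
  k^2 - 4k + 3 = (-(1/9)k + 1/3)(-9k + 9) + (0)
Last nonzero remainder: -9k + 9. Dividing through by -9 gives the monic gcd k - 1.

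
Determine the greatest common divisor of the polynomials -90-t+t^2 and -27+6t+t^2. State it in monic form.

9+t

Euclidean algorithm in ℚ[t]:
  t^2-t-90 = (t^2+6t-27) + (-7t-63)
  t^2+6t-27 = (-(1/7)t+3/7)(-7t-63) + (0)
Last nonzero remainder: -7t-63. Dividing through by -7 gives the monic gcd t+9.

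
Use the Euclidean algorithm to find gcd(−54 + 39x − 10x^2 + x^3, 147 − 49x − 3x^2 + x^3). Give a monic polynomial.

−3 + x

Apply the Euclidean algorithm:
  x^3 − 10x^2 + 39x − 54 = (x^3 − 3x^2 − 49x + 147) + (−7x^2 + 88x − 201)
  x^3 − 3x^2 − 49x + 147 = (−(1/7)x − 67/49)(−7x^2 + 88x − 201) + ((2088/49)x − 6264/49)
  −7x^2 + 88x − 201 = (−(343/2088)x + 3283/2088)((2088/49)x − 6264/49) + (0)
Last nonzero remainder: (2088/49)x − 6264/49. Dividing through by 2088/49 gives the monic gcd x − 3.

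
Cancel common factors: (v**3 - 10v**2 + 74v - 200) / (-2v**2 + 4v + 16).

(-v**2 + 6v - 50)/(2v + 4)

Euclidean algorithm in ℚ[v]:
  v**3 - 10v**2 + 74v - 200 = (-(1/2)v + 4)(-2v**2 + 4v + 16) + (66v - 264)
  -2v**2 + 4v + 16 = (-(1/33)v - 2/33)(66v - 264) + (0)
Last nonzero remainder: 66v - 264. Dividing through by 66 gives the monic gcd v - 4.
Cancel v - 4 from numerator and denominator to get the reduced form.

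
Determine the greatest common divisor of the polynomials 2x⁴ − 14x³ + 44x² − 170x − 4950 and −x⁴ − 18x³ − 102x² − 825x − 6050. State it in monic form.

x² − 3x + 55

Euclidean algorithm in ℚ[x]:
  2x⁴ − 14x³ + 44x² − 170x − 4950 = (−2)(−x⁴ − 18x³ − 102x² − 825x − 6050) + (−50x³ − 160x² − 1820x − 17050)
  −x⁴ − 18x³ − 102x² − 825x − 6050 = ((1/50)x + 37/125)(−50x³ − 160x² − 1820x − 17050) + (−(456/25)x² + (1368/25)x − 5016/5)
  −50x³ − 160x² − 1820x − 17050 = ((625/228)x + 3875/228)(−(456/25)x² + (1368/25)x − 5016/5) + (0)
Last nonzero remainder: −(456/25)x² + (1368/25)x − 5016/5. Dividing through by −456/25 gives the monic gcd x² − 3x + 55.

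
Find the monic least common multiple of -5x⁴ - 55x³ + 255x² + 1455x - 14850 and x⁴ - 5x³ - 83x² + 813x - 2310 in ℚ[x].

x⁵ + 4x⁴ - 128x³ + 66x² + 5007x - 20790

Apply the Euclidean algorithm:
  -5x⁴ - 55x³ + 255x² + 1455x - 14850 = (-5)(x⁴ - 5x³ - 83x² + 813x - 2310) + (-80x³ - 160x² + 5520x - 26400)
  x⁴ - 5x³ - 83x² + 813x - 2310 = (-(1/80)x + 7/80)(-80x³ - 160x² + 5520x - 26400) + (0)
Last nonzero remainder: -80x³ - 160x² + 5520x - 26400. Dividing through by -80 gives the monic gcd x³ + 2x² - 69x + 330.
Then lcm(f, g) = f·g / gcd(f, g); expanding and making the result monic gives the answer.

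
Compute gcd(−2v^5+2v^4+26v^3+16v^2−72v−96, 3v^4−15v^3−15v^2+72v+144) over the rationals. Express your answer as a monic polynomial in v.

Euclidean algorithm in ℚ[v]:
  −2v^5+2v^4+26v^3+16v^2−72v−96 = (−(2/3)v−8/3)(3v^4−15v^3−15v^2+72v+144) + (−24v^3+24v^2+216v+288)
  3v^4−15v^3−15v^2+72v+144 = (−(1/8)v+1/2)(−24v^3+24v^2+216v+288) + (0)
Last nonzero remainder: −24v^3+24v^2+216v+288. Dividing through by −24 gives the monic gcd v^3−v^2−9v−12.

v^3−v^2−9v−12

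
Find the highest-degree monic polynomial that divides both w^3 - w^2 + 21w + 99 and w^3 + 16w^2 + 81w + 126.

w + 3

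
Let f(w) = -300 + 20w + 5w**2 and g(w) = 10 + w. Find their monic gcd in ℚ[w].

By polynomial division,
  5w**2 + 20w - 300 = (5w - 30)(w + 10) + (0)
The last nonzero remainder w + 10 is already monic.

10 + w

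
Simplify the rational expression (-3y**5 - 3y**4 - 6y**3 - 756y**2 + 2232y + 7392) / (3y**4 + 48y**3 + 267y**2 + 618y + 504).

(-y**3 + 8y**2 - 60y + 176)/(y**2 + 7y + 12)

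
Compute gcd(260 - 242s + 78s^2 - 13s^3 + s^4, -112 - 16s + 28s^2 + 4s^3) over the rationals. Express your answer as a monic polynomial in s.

By polynomial division,
  s^4 - 13s^3 + 78s^2 - 242s + 260 = ((1/4)s - 5)(4s^3 + 28s^2 - 16s - 112) + (222s^2 - 294s - 300)
  4s^3 + 28s^2 - 16s - 112 = ((2/111)s + 616/4107)(222s^2 - 294s - 300) + ((45864/1369)s - 91728/1369)
  222s^2 - 294s - 300 = ((50653/7644)s + 34225/7644)((45864/1369)s - 91728/1369) + (0)
Last nonzero remainder: (45864/1369)s - 91728/1369. Dividing through by 45864/1369 gives the monic gcd s - 2.

-2 + s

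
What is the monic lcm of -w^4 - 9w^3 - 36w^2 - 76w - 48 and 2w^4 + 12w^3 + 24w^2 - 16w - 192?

w^5 + 7w^4 + 18w^3 + 4w^2 - 104w - 96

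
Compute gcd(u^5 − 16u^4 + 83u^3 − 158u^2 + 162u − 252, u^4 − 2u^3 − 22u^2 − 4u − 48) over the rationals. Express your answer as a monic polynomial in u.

By polynomial division,
  u^5 − 16u^4 + 83u^3 − 158u^2 + 162u − 252 = (u − 14)(u^4 − 2u^3 − 22u^2 − 4u − 48) + (77u^3 − 462u^2 + 154u − 924)
  u^4 − 2u^3 − 22u^2 − 4u − 48 = ((1/77)u + 4/77)(77u^3 − 462u^2 + 154u − 924) + (0)
Last nonzero remainder: 77u^3 − 462u^2 + 154u − 924. Dividing through by 77 gives the monic gcd u^3 − 6u^2 + 2u − 12.

u^3 − 6u^2 + 2u − 12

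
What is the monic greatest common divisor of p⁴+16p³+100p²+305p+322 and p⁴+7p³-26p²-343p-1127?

p³+14p²+72p+161

Apply the Euclidean algorithm:
  p⁴+16p³+100p²+305p+322 = (p⁴+7p³-26p²-343p-1127) + (9p³+126p²+648p+1449)
  p⁴+7p³-26p²-343p-1127 = ((1/9)p-7/9)(9p³+126p²+648p+1449) + (0)
Last nonzero remainder: 9p³+126p²+648p+1449. Dividing through by 9 gives the monic gcd p³+14p²+72p+161.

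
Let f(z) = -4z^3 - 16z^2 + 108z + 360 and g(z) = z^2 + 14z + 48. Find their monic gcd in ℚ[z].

Repeated division with remainder:
  -4z^3 - 16z^2 + 108z + 360 = (-4z + 40)(z^2 + 14z + 48) + (-260z - 1560)
  z^2 + 14z + 48 = (-(1/260)z - 2/65)(-260z - 1560) + (0)
Last nonzero remainder: -260z - 1560. Dividing through by -260 gives the monic gcd z + 6.

z + 6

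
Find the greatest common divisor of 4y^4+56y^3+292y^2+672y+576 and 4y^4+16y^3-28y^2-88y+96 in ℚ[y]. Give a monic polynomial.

By polynomial division,
  4y^4+56y^3+292y^2+672y+576 = (4y^4+16y^3-28y^2-88y+96) + (40y^3+320y^2+760y+480)
  4y^4+16y^3-28y^2-88y+96 = ((1/10)y-2/5)(40y^3+320y^2+760y+480) + (24y^2+168y+288)
  40y^3+320y^2+760y+480 = ((5/3)y+5/3)(24y^2+168y+288) + (0)
Last nonzero remainder: 24y^2+168y+288. Dividing through by 24 gives the monic gcd y^2+7y+12.

y^2+7y+12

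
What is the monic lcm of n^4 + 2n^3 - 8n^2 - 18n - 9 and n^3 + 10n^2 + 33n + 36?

Apply the Euclidean algorithm:
  n^4 + 2n^3 - 8n^2 - 18n - 9 = (n - 8)(n^3 + 10n^2 + 33n + 36) + (39n^2 + 210n + 279)
  n^3 + 10n^2 + 33n + 36 = ((1/39)n + 20/169)(39n^2 + 210n + 279) + ((168/169)n + 504/169)
  39n^2 + 210n + 279 = ((2197/56)n + 5239/56)((168/169)n + 504/169) + (0)
Last nonzero remainder: (168/169)n + 504/169. Dividing through by 168/169 gives the monic gcd n + 3.
Then lcm(f, g) = f·g / gcd(f, g); expanding and making the result monic gives the answer.

n^6 + 9n^5 + 18n^4 - 50n^3 - 231n^2 - 279n - 108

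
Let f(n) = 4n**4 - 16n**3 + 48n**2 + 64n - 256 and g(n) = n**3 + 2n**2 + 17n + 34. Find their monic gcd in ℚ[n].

Euclidean algorithm in ℚ[n]:
  4n**4 - 16n**3 + 48n**2 + 64n - 256 = (4n - 24)(n**3 + 2n**2 + 17n + 34) + (28n**2 + 336n + 560)
  n**3 + 2n**2 + 17n + 34 = ((1/28)n - 5/14)(28n**2 + 336n + 560) + (117n + 234)
  28n**2 + 336n + 560 = ((28/117)n + 280/117)(117n + 234) + (0)
Last nonzero remainder: 117n + 234. Dividing through by 117 gives the monic gcd n + 2.

n + 2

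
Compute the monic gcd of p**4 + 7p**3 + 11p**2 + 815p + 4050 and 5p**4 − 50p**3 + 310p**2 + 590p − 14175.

By polynomial division,
  p**4 + 7p**3 + 11p**2 + 815p + 4050 = (1/5)(5p**4 − 50p**3 + 310p**2 + 590p − 14175) + (17p**3 − 51p**2 + 697p + 6885)
  5p**4 − 50p**3 + 310p**2 + 590p − 14175 = ((5/17)p − 35/17)(17p**3 − 51p**2 + 697p + 6885) + (0)
Last nonzero remainder: 17p**3 − 51p**2 + 697p + 6885. Dividing through by 17 gives the monic gcd p**3 − 3p**2 + 41p + 405.

p**3 − 3p**2 + 41p + 405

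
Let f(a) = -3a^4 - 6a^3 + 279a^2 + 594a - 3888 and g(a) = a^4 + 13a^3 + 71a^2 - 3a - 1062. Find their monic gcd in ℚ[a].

Euclidean algorithm in ℚ[a]:
  -3a^4 - 6a^3 + 279a^2 + 594a - 3888 = (-3)(a^4 + 13a^3 + 71a^2 - 3a - 1062) + (33a^3 + 492a^2 + 585a - 7074)
  a^4 + 13a^3 + 71a^2 - 3a - 1062 = ((1/33)a - 7/121)(33a^3 + 492a^2 + 585a - 7074) + ((9890/121)a^2 + (29670/121)a - 178020/121)
  33a^3 + 492a^2 + 585a - 7074 = ((3993/9890)a + 47553/9890)((9890/121)a^2 + (29670/121)a - 178020/121) + (0)
Last nonzero remainder: (9890/121)a^2 + (29670/121)a - 178020/121. Dividing through by 9890/121 gives the monic gcd a^2 + 3a - 18.

a^2 + 3a - 18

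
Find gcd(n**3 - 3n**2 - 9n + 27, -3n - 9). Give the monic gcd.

Apply the Euclidean algorithm:
  n**3 - 3n**2 - 9n + 27 = (-(1/3)n**2 + 2n - 3)(-3n - 9) + (0)
Last nonzero remainder: -3n - 9. Dividing through by -3 gives the monic gcd n + 3.

n + 3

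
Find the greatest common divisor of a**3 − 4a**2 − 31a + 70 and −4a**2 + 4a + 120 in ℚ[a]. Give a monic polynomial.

Apply the Euclidean algorithm:
  a**3 − 4a**2 − 31a + 70 = (−(1/4)a + 3/4)(−4a**2 + 4a + 120) + (−4a − 20)
  −4a**2 + 4a + 120 = (a − 6)(−4a − 20) + (0)
Last nonzero remainder: −4a − 20. Dividing through by −4 gives the monic gcd a + 5.

a + 5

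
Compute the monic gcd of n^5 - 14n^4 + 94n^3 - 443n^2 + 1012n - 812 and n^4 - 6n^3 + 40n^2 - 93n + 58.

n^3 - 5n^2 + 35n - 58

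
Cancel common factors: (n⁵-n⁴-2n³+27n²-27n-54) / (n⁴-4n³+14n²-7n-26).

(n³+27)/(n²-3n+13)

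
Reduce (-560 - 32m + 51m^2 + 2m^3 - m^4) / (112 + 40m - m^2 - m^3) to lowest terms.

Apply the Euclidean algorithm:
  -m^4 + 2m^3 + 51m^2 - 32m - 560 = (m - 3)(-m^3 - m^2 + 40m + 112) + (8m^2 - 24m - 224)
  -m^3 - m^2 + 40m + 112 = (-(1/8)m - 1/2)(8m^2 - 24m - 224) + (0)
Last nonzero remainder: 8m^2 - 24m - 224. Dividing through by 8 gives the monic gcd m^2 - 3m - 28.
Cancel m^2 - 3m - 28 from numerator and denominator to get the reduced form.

(-20 + m + m^2)/(4 + m)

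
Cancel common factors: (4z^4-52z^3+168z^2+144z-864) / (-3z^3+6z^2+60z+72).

(-4z^2+36z-72)/(3z+6)

By polynomial division,
  4z^4-52z^3+168z^2+144z-864 = (-(4/3)z+44/3)(-3z^3+6z^2+60z+72) + (160z^2-640z-1920)
  -3z^3+6z^2+60z+72 = (-(3/160)z-3/80)(160z^2-640z-1920) + (0)
Last nonzero remainder: 160z^2-640z-1920. Dividing through by 160 gives the monic gcd z^2-4z-12.
Cancel z^2-4z-12 from numerator and denominator to get the reduced form.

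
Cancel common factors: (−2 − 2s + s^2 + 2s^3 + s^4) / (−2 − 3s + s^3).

(−2 + s^2 + s^3)/(−2 − s + s^2)

Repeated division with remainder:
  s^4 + 2s^3 + s^2 − 2s − 2 = (s + 2)(s^3 − 3s − 2) + (4s^2 + 6s + 2)
  s^3 − 3s − 2 = ((1/4)s − 3/8)(4s^2 + 6s + 2) + (−(5/4)s − 5/4)
  4s^2 + 6s + 2 = (−(16/5)s − 8/5)(−(5/4)s − 5/4) + (0)
Last nonzero remainder: −(5/4)s − 5/4. Dividing through by −5/4 gives the monic gcd s + 1.
Cancel s + 1 from numerator and denominator to get the reduced form.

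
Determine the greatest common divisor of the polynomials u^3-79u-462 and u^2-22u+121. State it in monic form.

Repeated division with remainder:
  u^3-79u-462 = (u+22)(u^2-22u+121) + (284u-3124)
  u^2-22u+121 = ((1/284)u-11/284)(284u-3124) + (0)
Last nonzero remainder: 284u-3124. Dividing through by 284 gives the monic gcd u-11.

u-11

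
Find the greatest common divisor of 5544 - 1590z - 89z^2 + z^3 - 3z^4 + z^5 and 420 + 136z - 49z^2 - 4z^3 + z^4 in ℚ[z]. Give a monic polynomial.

-42 - z + z^2

Apply the Euclidean algorithm:
  z^5 - 3z^4 + z^3 - 89z^2 - 1590z + 5544 = (z + 1)(z^4 - 4z^3 - 49z^2 + 136z + 420) + (54z^3 - 176z^2 - 2146z + 5124)
  z^4 - 4z^3 - 49z^2 + 136z + 420 = ((1/54)z - 10/729)(54z^3 - 176z^2 - 2146z + 5124) + (-(8510/729)z^2 + (8510/729)z + 119140/243)
  54z^3 - 176z^2 - 2146z + 5124 = (-(19683/4255)z + 44469/4255)(-(8510/729)z^2 + (8510/729)z + 119140/243) + (0)
Last nonzero remainder: -(8510/729)z^2 + (8510/729)z + 119140/243. Dividing through by -8510/729 gives the monic gcd z^2 - z - 42.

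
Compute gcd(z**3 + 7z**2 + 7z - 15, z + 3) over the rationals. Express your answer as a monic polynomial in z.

z + 3

By polynomial division,
  z**3 + 7z**2 + 7z - 15 = (z**2 + 4z - 5)(z + 3) + (0)
The last nonzero remainder z + 3 is already monic.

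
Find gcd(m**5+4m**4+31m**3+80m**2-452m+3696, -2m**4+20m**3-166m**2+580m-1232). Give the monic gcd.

m**2-5m+14

By polynomial division,
  m**5+4m**4+31m**3+80m**2-452m+3696 = (-(1/2)m-7)(-2m**4+20m**3-166m**2+580m-1232) + (88m**3-792m**2+2992m-4928)
  -2m**4+20m**3-166m**2+580m-1232 = (-(1/44)m+1/44)(88m**3-792m**2+2992m-4928) + (-80m**2+400m-1120)
  88m**3-792m**2+2992m-4928 = (-(11/10)m+22/5)(-80m**2+400m-1120) + (0)
Last nonzero remainder: -80m**2+400m-1120. Dividing through by -80 gives the monic gcd m**2-5m+14.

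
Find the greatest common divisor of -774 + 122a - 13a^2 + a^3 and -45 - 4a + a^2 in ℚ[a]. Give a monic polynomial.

By polynomial division,
  a^3 - 13a^2 + 122a - 774 = (a - 9)(a^2 - 4a - 45) + (131a - 1179)
  a^2 - 4a - 45 = ((1/131)a + 5/131)(131a - 1179) + (0)
Last nonzero remainder: 131a - 1179. Dividing through by 131 gives the monic gcd a - 9.

-9 + a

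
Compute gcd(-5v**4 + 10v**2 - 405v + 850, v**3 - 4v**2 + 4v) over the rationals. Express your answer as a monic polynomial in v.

v - 2

Apply the Euclidean algorithm:
  -5v**4 + 10v**2 - 405v + 850 = (-5v - 20)(v**3 - 4v**2 + 4v) + (-50v**2 - 325v + 850)
  v**3 - 4v**2 + 4v = (-(1/50)v + 21/100)(-50v**2 - 325v + 850) + ((357/4)v - 357/2)
  -50v**2 - 325v + 850 = (-(200/357)v - 100/21)((357/4)v - 357/2) + (0)
Last nonzero remainder: (357/4)v - 357/2. Dividing through by 357/4 gives the monic gcd v - 2.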